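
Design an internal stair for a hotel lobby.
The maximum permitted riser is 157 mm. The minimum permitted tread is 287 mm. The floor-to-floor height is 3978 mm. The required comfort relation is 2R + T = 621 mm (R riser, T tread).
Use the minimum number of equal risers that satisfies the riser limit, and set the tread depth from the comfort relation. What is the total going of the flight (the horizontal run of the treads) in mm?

7875 mm

3978 / 157 = 25.338 → round up to 26 risers.
Each riser is 3978/26 = 153 mm (≤ 157 mm).
From 2R + T = 621: T = 621 − 306 = 315 mm.
Treads = 26 − 1 = 25; going = 25 × 315 = 7875 mm.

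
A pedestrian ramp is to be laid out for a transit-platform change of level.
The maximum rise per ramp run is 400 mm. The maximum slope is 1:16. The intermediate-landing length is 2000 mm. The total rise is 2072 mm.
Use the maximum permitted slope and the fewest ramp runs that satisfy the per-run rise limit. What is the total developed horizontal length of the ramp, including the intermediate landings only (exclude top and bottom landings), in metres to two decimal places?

43.15 m

2072 / 400 = 5.18, so 6 ramp runs are needed. That means 5 intermediate landings.
Horizontal run for 2072 mm of rise at 1:16 is 2072 × 16 = 33152 mm.
5 intermediate landings contribute 5 × 2000 = 10000 mm.
Developed length = 33152 + 10000 = 43152 mm.
= 43.15 m.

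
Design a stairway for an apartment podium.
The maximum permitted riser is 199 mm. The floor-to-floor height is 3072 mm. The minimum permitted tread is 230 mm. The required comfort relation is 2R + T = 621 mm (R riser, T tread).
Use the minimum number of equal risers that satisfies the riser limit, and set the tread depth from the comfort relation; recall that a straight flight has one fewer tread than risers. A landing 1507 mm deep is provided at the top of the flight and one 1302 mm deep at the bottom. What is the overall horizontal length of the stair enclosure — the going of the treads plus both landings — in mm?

At most 199 each: 3072/199 = 15.44, giving 16 risers.
Riser R = 3072 / 16 = 192 mm, within the 199 mm limit.
From 2R + T = 621: T = 621 − 384 = 237 mm.
Treads = 16 − 1 = 15; going = 15 × 237 = 3555 mm.
Enclosure = 3555 + 1507 + 1302 = 6364 mm.

6364 mm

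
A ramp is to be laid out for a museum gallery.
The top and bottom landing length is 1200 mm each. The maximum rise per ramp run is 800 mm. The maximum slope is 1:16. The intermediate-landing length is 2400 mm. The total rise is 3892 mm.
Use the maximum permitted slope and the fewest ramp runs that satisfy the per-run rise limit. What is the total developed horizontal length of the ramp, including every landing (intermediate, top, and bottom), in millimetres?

3892 / 800 = 4.87, so 5 ramp runs are needed. That means 4 intermediate landings.
Ramp run (horizontal) at 1:16: 3892 × 16 = 62272 mm.
Intermediate landings: 4 × 2400 = 9600 mm.
Top and bottom landings: 2 × 1200 = 2400 mm.
Total = 62272 + 9600 + 2400 = 74272 mm.

74272 mm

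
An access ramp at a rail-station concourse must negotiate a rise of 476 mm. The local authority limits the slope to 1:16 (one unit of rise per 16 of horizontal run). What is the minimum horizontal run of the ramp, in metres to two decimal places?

Run = rise × 16 = 476 × 16 = 7616 mm.
7616 mm = 7.62 m.

7.62 m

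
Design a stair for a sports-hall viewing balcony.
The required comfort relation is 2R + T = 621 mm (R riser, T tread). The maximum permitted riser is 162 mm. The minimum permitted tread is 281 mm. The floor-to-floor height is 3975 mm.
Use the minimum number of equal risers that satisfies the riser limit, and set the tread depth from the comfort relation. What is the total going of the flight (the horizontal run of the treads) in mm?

7272 mm

3975 / 162 = 24.54, so 25 risers are needed.
Riser R = 3975 / 25 = 159 mm, within the 162 mm limit.
From 2R + T = 621: T = 621 − 318 = 303 mm.
Going = (25 − 1) × 303 = 7272 mm.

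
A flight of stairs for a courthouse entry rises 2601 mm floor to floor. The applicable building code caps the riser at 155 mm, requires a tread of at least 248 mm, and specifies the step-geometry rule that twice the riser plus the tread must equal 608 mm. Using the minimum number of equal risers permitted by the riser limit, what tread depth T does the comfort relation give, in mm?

302 mm

2601 / 155 = 16.78, so 17 risers are needed.
R = 2601 ÷ 17 = 153 mm.
T = 608 − 2·153 = 302 mm, which satisfies the 248 mm minimum.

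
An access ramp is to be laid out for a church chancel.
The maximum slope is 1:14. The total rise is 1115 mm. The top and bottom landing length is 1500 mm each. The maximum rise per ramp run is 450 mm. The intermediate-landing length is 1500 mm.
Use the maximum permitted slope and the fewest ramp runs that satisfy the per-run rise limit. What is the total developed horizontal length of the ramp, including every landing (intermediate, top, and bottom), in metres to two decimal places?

At most 450 each: 1115/450 = 2.48, giving 3 ramp runs. That means 2 intermediate landings.
Horizontal run for 1115 mm of rise at 1:14 is 1115 × 14 = 15610 mm.
2 intermediate landings contribute 2 × 1500 = 3000 mm.
Top and bottom landings: 2 × 1500 = 3000 mm.
Total = 15610 + 3000 + 3000 = 21610 mm.
= 21.61 m.

21.61 m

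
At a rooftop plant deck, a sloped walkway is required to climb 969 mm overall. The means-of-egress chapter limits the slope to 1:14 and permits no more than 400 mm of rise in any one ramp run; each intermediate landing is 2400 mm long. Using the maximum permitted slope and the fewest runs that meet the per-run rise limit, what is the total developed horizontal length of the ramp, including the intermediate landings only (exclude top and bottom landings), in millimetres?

969 / 400 = 2.422 → round up to 3 ramp runs. That means 2 intermediate landings.
Horizontal run for 969 mm of rise at 1:14 is 969 × 14 = 13566 mm.
Intermediate landings: 2 × 2400 = 4800 mm.
Developed length = 13566 + 4800 = 18366 mm.

18366 mm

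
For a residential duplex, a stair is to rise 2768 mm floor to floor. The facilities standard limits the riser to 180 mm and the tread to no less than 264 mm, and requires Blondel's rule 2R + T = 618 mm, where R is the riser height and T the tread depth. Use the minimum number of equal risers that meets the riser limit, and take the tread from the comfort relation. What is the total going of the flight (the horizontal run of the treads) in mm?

2768 / 180 = 15.38, so 16 risers are needed.
R = 2768 ÷ 16 = 173 mm.
Tread T = 618 − 2 × 173 = 272 mm (≥ 264 mm).
16 risers give 15 treads; going = 15 × 272 = 4080 mm.

4080 mm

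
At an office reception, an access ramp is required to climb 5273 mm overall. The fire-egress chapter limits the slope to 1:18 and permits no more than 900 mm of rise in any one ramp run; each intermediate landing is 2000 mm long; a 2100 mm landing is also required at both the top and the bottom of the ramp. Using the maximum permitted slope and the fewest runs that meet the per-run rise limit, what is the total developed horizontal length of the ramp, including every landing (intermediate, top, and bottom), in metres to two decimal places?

109.11 m

5273 / 900 = 5.859 → round up to 6 ramp runs. That means 5 intermediate landings.
Horizontal run for 5273 mm of rise at 1:18 is 5273 × 18 = 94914 mm.
Intermediate landings: 5 × 2000 = 10000 mm.
Top and bottom landings: 2 × 2100 = 4200 mm.
Total = 94914 + 10000 + 4200 = 109114 mm.
= 109.11 m.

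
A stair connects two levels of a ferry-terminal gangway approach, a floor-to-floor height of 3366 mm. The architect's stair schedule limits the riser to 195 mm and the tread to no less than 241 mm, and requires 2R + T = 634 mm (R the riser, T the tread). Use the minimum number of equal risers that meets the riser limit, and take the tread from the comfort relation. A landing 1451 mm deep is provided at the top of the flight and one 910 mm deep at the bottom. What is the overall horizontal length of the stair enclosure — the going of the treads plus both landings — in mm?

At most 195 each: 3366/195 = 17.26, giving 18 risers.
R = 3366 ÷ 18 = 187 mm.
Tread T = 634 − 2 × 187 = 260 mm (≥ 241 mm).
Treads = 18 − 1 = 17; going = 17 × 260 = 4420 mm.
Enclosure = 4420 + 1451 + 910 = 6781 mm.

6781 mm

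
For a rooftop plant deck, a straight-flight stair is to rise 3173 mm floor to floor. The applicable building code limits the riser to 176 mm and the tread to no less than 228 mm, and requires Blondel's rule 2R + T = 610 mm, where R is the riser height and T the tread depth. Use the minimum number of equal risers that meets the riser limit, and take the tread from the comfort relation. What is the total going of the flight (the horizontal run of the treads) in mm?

4968 mm

At most 176 each: 3173/176 = 18.03, giving 19 risers.
Each riser is 3173/19 = 167 mm (≤ 176 mm).
From 2R + T = 610: T = 610 − 334 = 276 mm.
19 risers give 18 treads; going = 18 × 276 = 4968 mm.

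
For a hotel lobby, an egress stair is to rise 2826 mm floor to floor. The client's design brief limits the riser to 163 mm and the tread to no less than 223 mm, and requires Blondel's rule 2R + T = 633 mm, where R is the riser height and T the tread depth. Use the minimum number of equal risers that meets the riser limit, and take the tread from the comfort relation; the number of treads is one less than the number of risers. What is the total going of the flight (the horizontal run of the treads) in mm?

⌈2826/163⌉ = 18 risers.
R = 2826 ÷ 18 = 157 mm.
Tread T = 633 − 2 × 157 = 319 mm (≥ 223 mm).
Treads = 18 − 1 = 17; going = 17 × 319 = 5423 mm.

5423 mm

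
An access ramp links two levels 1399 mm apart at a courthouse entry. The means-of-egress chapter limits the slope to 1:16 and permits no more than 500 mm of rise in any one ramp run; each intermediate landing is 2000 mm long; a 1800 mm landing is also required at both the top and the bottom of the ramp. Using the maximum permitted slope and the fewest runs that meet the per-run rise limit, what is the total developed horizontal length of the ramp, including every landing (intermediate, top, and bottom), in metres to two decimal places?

1399 / 500 = 2.798 → round up to 3 ramp runs. That means 2 intermediate landings.
Ramp run (horizontal) at 1:16: 1399 × 16 = 22384 mm.
2 intermediate landings contribute 2 × 2000 = 4000 mm.
Top and bottom landings: 2 × 1800 = 3600 mm.
Total = 22384 + 4000 + 3600 = 29984 mm.
= 29.98 m.

29.98 m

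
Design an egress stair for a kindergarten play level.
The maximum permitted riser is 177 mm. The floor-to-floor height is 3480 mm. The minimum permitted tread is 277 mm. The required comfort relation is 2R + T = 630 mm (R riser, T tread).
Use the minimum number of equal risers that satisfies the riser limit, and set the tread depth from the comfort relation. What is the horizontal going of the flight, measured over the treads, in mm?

3480 / 177 = 19.66, so 20 risers are needed.
Each riser is 3480/20 = 174 mm (≤ 177 mm).
Tread T = 630 − 2 × 174 = 282 mm (≥ 277 mm).
Going = (20 − 1) × 282 = 5358 mm.

5358 mm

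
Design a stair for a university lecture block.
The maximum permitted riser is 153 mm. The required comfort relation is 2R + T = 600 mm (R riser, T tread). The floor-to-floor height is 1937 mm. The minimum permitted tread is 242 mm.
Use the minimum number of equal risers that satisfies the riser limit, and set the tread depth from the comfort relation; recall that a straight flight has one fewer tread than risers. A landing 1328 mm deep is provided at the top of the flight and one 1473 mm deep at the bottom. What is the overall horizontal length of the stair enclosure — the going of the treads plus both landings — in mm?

6425 mm

1937 / 153 = 12.660 → round up to 13 risers.
R = 1937 ÷ 13 = 149 mm.
T = 600 − 2·149 = 302 mm, which satisfies the 242 mm minimum.
Going = (13 − 1) × 302 = 3624 mm.
Enclosure = 3624 + 1328 + 1473 = 6425 mm.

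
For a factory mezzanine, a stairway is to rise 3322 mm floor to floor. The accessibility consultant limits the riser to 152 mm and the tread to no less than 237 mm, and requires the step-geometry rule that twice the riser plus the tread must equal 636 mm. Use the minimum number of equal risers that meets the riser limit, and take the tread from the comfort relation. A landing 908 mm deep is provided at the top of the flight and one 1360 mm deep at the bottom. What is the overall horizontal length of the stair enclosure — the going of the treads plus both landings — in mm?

3322 / 152 = 21.855 → round up to 22 risers.
Riser R = 3322 / 22 = 151 mm, within the 152 mm limit.
T = 636 − 2·151 = 334 mm, which satisfies the 237 mm minimum.
Treads = 22 − 1 = 21; going = 21 × 334 = 7014 mm.
Enclosure = 7014 + 908 + 1360 = 9282 mm.

9282 mm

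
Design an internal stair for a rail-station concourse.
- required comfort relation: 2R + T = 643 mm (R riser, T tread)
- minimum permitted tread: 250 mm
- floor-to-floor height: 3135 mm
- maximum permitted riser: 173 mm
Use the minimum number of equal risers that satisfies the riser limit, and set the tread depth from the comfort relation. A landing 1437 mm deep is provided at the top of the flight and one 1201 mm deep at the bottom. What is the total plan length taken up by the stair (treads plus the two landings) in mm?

8272 mm

3135 / 173 = 18.121 → round up to 19 risers.
Riser R = 3135 / 19 = 165 mm, within the 173 mm limit.
Tread T = 643 − 2 × 165 = 313 mm (≥ 250 mm).
Going = (19 − 1) × 313 = 5634 mm.
Enclosure = 5634 + 1437 + 1201 = 8272 mm.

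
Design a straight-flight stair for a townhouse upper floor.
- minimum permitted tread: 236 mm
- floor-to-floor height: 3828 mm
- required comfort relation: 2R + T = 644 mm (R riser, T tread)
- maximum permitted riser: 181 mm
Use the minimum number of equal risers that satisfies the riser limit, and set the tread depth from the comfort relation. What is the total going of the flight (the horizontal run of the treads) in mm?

3828 / 181 = 21.15, so 22 risers are needed.
R = 3828 ÷ 22 = 174 mm.
Tread T = 644 − 2 × 174 = 296 mm (≥ 236 mm).
Treads = 22 − 1 = 21; going = 21 × 296 = 6216 mm.

6216 mm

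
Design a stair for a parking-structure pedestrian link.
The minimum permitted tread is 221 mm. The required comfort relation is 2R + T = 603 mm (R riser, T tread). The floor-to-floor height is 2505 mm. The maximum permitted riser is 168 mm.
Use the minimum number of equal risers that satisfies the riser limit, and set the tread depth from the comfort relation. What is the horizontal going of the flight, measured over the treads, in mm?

3766 mm

⌈2505/168⌉ = 15 risers.
R = 2505 ÷ 15 = 167 mm.
Tread T = 603 − 2 × 167 = 269 mm (≥ 221 mm).
Treads = 15 − 1 = 14; going = 14 × 269 = 3766 mm.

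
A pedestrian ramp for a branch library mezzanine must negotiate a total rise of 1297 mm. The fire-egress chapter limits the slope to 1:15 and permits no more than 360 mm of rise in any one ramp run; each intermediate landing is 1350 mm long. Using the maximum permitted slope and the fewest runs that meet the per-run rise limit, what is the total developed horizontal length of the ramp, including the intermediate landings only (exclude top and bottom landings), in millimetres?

23505 mm

1297 / 360 = 3.60, so 4 ramp runs are needed. That means 3 intermediate landings.
Ramp run (horizontal) at 1:15: 1297 × 15 = 19455 mm.
3 intermediate landings contribute 3 × 1350 = 4050 mm.
Total developed length = 19455 + 4050 = 23505 mm.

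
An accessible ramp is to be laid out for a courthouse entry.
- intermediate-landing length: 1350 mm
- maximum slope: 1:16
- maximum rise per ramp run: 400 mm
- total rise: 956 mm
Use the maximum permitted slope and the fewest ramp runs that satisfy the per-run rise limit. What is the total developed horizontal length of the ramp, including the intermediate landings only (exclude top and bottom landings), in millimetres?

17996 mm

At most 400 each: 956/400 = 2.39, giving 3 ramp runs. That means 2 intermediate landings.
Ramp run (horizontal) at 1:16: 956 × 16 = 15296 mm.
2 intermediate landings contribute 2 × 1350 = 2700 mm.
Total developed length = 15296 + 2700 = 17996 mm.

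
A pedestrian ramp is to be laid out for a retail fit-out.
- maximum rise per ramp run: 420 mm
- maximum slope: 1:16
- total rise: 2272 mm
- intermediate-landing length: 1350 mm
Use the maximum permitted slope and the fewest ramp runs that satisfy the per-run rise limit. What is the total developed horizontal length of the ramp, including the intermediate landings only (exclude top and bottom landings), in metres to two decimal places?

43.10 m

2272 / 420 = 5.41, so 6 ramp runs are needed. That means 5 intermediate landings.
Horizontal run for 2272 mm of rise at 1:16 is 2272 × 16 = 36352 mm.
5 intermediate landings contribute 5 × 1350 = 6750 mm.
Total developed length = 36352 + 6750 = 43102 mm.
= 43.10 m.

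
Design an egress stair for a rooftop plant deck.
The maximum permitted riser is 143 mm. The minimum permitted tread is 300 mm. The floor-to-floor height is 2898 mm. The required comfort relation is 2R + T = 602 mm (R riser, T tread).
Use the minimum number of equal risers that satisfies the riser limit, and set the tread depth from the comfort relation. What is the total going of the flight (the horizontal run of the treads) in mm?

2898 / 143 = 20.27, so 21 risers are needed.
R = 2898 ÷ 21 = 138 mm.
T = 602 − 2·138 = 326 mm, which satisfies the 300 mm minimum.
21 risers give 20 treads; going = 20 × 326 = 6520 mm.

6520 mm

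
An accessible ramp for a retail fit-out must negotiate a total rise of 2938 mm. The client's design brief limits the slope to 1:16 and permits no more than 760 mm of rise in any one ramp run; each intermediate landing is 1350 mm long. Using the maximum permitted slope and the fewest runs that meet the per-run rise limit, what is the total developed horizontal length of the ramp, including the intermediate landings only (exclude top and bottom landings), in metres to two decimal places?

2938 / 760 = 3.87, so 4 ramp runs are needed. That means 3 intermediate landings.
Horizontal run for 2938 mm of rise at 1:16 is 2938 × 16 = 47008 mm.
Intermediate landings: 3 × 1350 = 4050 mm.
Total developed length = 47008 + 4050 = 51058 mm.
= 51.06 m.

51.06 m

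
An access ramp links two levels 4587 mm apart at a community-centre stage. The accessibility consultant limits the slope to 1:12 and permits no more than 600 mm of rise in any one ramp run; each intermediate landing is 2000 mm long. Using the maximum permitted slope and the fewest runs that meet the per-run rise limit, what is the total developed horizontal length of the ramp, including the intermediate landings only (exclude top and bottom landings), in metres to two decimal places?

At most 600 each: 4587/600 = 7.64, giving 8 ramp runs. That means 7 intermediate landings.
Horizontal run for 4587 mm of rise at 1:12 is 4587 × 12 = 55044 mm.
Intermediate landings: 7 × 2000 = 14000 mm.
Developed length = 55044 + 14000 = 69044 mm.
= 69.04 m.

69.04 m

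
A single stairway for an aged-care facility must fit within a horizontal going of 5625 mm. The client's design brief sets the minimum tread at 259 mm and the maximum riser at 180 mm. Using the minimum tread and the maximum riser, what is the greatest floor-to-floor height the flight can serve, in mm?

5625 / 259 = 21.72, so 21 treads fit.
Risers = treads + 1 = 22.
Maximum height = 22 × 180 = 3960 mm.

3960 mm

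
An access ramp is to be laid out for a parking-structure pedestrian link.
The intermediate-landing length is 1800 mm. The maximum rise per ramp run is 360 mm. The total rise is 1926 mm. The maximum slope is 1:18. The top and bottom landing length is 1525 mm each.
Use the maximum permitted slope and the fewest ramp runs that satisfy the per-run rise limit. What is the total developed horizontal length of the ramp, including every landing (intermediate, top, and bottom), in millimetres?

1926 / 360 = 5.350 → round up to 6 ramp runs. That means 5 intermediate landings.
Horizontal run for 1926 mm of rise at 1:18 is 1926 × 18 = 34668 mm.
5 intermediate landings contribute 5 × 1800 = 9000 mm.
Top and bottom landings: 2 × 1525 = 3050 mm.
Total = 34668 + 9000 + 3050 = 46718 mm.

46718 mm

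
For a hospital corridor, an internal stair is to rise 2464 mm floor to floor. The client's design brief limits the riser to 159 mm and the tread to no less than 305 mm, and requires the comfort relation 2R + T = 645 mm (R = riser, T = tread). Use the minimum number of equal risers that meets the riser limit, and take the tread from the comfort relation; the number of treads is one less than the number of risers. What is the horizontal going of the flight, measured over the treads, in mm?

5055 mm

2464 / 159 = 15.50, so 16 risers are needed.
Each riser is 2464/16 = 154 mm (≤ 159 mm).
From 2R + T = 645: T = 645 − 308 = 337 mm.
Treads = 16 − 1 = 15; going = 15 × 337 = 5055 mm.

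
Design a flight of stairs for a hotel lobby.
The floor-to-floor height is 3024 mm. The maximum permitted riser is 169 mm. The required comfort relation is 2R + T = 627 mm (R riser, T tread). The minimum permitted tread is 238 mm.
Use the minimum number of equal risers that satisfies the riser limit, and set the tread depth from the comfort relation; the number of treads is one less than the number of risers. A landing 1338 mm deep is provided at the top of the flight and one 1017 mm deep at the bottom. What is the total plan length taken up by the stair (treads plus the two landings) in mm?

3024 / 169 = 17.89, so 18 risers are needed.
Each riser is 3024/18 = 168 mm (≤ 169 mm).
Tread T = 627 − 2 × 168 = 291 mm (≥ 238 mm).
Treads = 18 − 1 = 17; going = 17 × 291 = 4947 mm.
Enclosure = 4947 + 1338 + 1017 = 7302 mm.

7302 mm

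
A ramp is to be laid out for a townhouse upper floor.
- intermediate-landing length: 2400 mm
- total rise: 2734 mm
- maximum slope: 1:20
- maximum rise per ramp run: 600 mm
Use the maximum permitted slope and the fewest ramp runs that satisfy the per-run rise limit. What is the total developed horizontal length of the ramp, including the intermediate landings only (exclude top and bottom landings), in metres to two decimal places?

⌈2734/600⌉ = 5 ramp runs. That means 4 intermediate landings.
Ramp run (horizontal) at 1:20: 2734 × 20 = 54680 mm.
Intermediate landings: 4 × 2400 = 9600 mm.
Developed length = 54680 + 9600 = 64280 mm.
= 64.28 m.

64.28 m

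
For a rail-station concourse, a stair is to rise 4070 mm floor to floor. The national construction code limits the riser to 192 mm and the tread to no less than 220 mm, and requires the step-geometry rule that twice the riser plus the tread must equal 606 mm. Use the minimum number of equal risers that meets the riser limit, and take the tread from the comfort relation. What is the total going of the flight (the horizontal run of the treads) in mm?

4070 / 192 = 21.198 → round up to 22 risers.
Riser R = 4070 / 22 = 185 mm, within the 192 mm limit.
From 2R + T = 606: T = 606 − 370 = 236 mm.
Going = (22 − 1) × 236 = 4956 mm.

4956 mm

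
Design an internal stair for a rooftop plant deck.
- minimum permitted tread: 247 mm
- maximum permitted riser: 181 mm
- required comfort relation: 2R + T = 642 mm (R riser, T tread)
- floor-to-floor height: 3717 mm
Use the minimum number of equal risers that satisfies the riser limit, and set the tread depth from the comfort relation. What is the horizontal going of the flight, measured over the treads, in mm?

5760 mm

⌈3717/181⌉ = 21 risers.
R = 3717 ÷ 21 = 177 mm.
Tread T = 642 − 2 × 177 = 288 mm (≥ 247 mm).
21 risers give 20 treads; going = 20 × 288 = 5760 mm.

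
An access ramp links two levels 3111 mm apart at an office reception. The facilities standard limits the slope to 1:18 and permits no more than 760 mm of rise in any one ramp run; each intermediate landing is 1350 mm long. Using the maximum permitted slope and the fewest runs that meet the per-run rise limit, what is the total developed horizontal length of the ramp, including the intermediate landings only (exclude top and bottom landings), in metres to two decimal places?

61.40 m

3111 / 760 = 4.09, so 5 ramp runs are needed. That means 4 intermediate landings.
Ramp run (horizontal) at 1:18: 3111 × 18 = 55998 mm.
4 intermediate landings contribute 4 × 1350 = 5400 mm.
Total developed length = 55998 + 5400 = 61398 mm.
= 61.40 m.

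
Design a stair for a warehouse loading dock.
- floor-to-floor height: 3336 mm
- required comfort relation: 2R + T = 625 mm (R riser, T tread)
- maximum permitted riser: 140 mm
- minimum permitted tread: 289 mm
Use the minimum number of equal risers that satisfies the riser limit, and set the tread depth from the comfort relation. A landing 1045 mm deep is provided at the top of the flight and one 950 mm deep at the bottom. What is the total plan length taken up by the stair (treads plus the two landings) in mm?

9976 mm

3336 / 140 = 23.83, so 24 risers are needed.
Riser R = 3336 / 24 = 139 mm, within the 140 mm limit.
Tread T = 625 − 2 × 139 = 347 mm (≥ 289 mm).
Treads = 24 − 1 = 23; going = 23 × 347 = 7981 mm.
Enclosure = 7981 + 1045 + 950 = 9976 mm.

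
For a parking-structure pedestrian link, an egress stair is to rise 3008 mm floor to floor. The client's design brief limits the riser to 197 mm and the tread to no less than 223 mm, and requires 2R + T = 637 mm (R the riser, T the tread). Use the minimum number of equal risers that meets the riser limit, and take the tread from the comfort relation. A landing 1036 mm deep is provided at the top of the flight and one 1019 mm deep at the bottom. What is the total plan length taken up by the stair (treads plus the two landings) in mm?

5970 mm

At most 197 each: 3008/197 = 15.27, giving 16 risers.
Riser R = 3008 / 16 = 188 mm, within the 197 mm limit.
T = 637 − 2·188 = 261 mm, which satisfies the 223 mm minimum.
Treads = 16 − 1 = 15; going = 15 × 261 = 3915 mm.
Enclosure = 3915 + 1036 + 1019 = 5970 mm.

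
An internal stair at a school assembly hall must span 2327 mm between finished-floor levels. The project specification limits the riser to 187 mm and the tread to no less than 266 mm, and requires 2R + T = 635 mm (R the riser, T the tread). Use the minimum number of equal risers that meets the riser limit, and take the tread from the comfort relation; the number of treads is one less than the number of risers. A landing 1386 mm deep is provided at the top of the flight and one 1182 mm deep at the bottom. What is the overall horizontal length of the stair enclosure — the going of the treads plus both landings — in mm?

2327 / 187 = 12.444 → round up to 13 risers.
Riser R = 2327 / 13 = 179 mm, within the 187 mm limit.
T = 635 − 2·179 = 277 mm, which satisfies the 266 mm minimum.
Treads = 13 − 1 = 12; going = 12 × 277 = 3324 mm.
Enclosure = 3324 + 1386 + 1182 = 5892 mm.

5892 mm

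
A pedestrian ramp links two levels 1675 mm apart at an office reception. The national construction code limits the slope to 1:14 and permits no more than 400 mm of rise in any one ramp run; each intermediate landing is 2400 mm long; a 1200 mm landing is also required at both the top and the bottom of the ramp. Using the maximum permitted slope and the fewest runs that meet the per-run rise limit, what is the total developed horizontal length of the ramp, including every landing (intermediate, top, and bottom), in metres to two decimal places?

1675 / 400 = 4.19, so 5 ramp runs are needed. That means 4 intermediate landings.
Horizontal run for 1675 mm of rise at 1:14 is 1675 × 14 = 23450 mm.
4 intermediate landings contribute 4 × 2400 = 9600 mm.
Top and bottom landings: 2 × 1200 = 2400 mm.
Total = 23450 + 9600 + 2400 = 35450 mm.
= 35.45 m.

35.45 m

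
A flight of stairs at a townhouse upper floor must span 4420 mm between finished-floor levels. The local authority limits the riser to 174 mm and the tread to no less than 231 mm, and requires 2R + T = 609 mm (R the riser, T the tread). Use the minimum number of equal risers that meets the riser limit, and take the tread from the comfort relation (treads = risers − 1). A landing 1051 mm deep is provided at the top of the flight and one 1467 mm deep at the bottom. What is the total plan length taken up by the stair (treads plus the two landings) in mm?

⌈4420/174⌉ = 26 risers.
Each riser is 4420/26 = 170 mm (≤ 174 mm).
T = 609 − 2·170 = 269 mm, which satisfies the 231 mm minimum.
26 risers give 25 treads; going = 25 × 269 = 6725 mm.
Enclosure = 6725 + 1051 + 1467 = 9243 mm.

9243 mm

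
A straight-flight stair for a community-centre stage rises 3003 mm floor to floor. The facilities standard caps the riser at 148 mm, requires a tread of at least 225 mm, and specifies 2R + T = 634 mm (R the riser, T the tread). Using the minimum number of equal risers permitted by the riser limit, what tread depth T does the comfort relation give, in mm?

348 mm

3003 / 148 = 20.29, so 21 risers are needed.
Riser R = 3003 / 21 = 143 mm, within the 148 mm limit.
Tread T = 634 − 2 × 143 = 348 mm (≥ 225 mm).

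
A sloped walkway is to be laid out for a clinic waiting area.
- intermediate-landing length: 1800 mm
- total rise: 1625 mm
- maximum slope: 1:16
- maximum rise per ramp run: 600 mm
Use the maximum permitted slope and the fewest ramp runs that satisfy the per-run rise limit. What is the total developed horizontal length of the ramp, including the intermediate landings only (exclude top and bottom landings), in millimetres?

At most 600 each: 1625/600 = 2.71, giving 3 ramp runs. That means 2 intermediate landings.
Horizontal run for 1625 mm of rise at 1:16 is 1625 × 16 = 26000 mm.
Intermediate landings: 2 × 1800 = 3600 mm.
Developed length = 26000 + 3600 = 29600 mm.

29600 mm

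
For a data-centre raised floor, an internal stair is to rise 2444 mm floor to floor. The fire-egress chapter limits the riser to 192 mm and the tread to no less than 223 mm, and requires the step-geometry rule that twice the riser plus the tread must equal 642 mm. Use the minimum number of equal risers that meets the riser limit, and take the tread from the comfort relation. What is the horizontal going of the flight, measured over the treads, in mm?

3192 mm

2444 / 192 = 12.73, so 13 risers are needed.
R = 2444 ÷ 13 = 188 mm.
From 2R + T = 642: T = 642 − 376 = 266 mm.
Going = (13 − 1) × 266 = 3192 mm.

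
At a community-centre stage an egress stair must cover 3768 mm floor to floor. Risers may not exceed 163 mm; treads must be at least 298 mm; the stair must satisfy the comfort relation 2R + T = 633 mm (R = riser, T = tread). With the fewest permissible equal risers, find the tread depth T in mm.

319 mm

3768 / 163 = 23.12, so 24 risers are needed.
Riser R = 3768 / 24 = 157 mm, within the 163 mm limit.
From 2R + T = 633: T = 633 − 314 = 319 mm.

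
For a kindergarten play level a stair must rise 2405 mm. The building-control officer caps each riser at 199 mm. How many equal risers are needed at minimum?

13 risers

2405 / 199 = 12.085 → round up to 13 risers.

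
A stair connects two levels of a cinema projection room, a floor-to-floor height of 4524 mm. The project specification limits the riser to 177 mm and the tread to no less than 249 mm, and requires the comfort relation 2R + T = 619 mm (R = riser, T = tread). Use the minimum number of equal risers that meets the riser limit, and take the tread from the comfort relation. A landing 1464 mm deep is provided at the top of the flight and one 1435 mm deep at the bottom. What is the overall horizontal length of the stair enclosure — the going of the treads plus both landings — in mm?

4524 / 177 = 25.56, so 26 risers are needed.
Each riser is 4524/26 = 174 mm (≤ 177 mm).
Tread T = 619 − 2 × 174 = 271 mm (≥ 249 mm).
26 risers give 25 treads; going = 25 × 271 = 6775 mm.
Add landings: 6775 + 1464 + 1435 = 9674 mm.

9674 mm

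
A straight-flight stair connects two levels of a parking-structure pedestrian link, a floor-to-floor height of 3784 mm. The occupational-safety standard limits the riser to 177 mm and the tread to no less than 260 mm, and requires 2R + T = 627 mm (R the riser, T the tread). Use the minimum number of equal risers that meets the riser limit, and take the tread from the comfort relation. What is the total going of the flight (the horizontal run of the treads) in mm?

5943 mm

⌈3784/177⌉ = 22 risers.
Riser R = 3784 / 22 = 172 mm, within the 177 mm limit.
From 2R + T = 627: T = 627 − 344 = 283 mm.
Treads = 22 − 1 = 21; going = 21 × 283 = 5943 mm.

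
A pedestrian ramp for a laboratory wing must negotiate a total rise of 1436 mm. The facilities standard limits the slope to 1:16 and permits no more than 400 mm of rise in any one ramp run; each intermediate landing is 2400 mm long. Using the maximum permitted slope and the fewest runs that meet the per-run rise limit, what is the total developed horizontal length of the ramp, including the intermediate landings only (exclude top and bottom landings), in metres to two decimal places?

At most 400 each: 1436/400 = 3.59, giving 4 ramp runs. That means 3 intermediate landings.
Ramp run (horizontal) at 1:16: 1436 × 16 = 22976 mm.
3 intermediate landings contribute 3 × 2400 = 7200 mm.
Total developed length = 22976 + 7200 = 30176 mm.
= 30.18 m.

30.18 m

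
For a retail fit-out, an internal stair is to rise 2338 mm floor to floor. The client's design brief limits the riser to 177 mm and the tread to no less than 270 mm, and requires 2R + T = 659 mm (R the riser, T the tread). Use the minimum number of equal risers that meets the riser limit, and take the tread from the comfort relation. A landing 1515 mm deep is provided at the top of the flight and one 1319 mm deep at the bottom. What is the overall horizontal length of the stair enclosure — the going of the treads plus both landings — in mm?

7059 mm

At most 177 each: 2338/177 = 13.21, giving 14 risers.
Each riser is 2338/14 = 167 mm (≤ 177 mm).
T = 659 − 2·167 = 325 mm, which satisfies the 270 mm minimum.
14 risers give 13 treads; going = 13 × 325 = 4225 mm.
Add landings: 4225 + 1515 + 1319 = 7059 mm.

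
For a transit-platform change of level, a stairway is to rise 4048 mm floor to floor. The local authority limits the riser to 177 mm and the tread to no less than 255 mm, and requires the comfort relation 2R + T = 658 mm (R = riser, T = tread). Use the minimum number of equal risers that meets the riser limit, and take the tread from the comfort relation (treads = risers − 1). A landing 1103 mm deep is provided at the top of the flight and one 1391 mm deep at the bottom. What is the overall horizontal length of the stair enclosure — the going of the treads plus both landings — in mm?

At most 177 each: 4048/177 = 22.87, giving 23 risers.
Each riser is 4048/23 = 176 mm (≤ 177 mm).
Tread T = 658 − 2 × 176 = 306 mm (≥ 255 mm).
Treads = 23 − 1 = 22; going = 22 × 306 = 6732 mm.
Enclosure = 6732 + 1103 + 1391 = 9226 mm.

9226 mm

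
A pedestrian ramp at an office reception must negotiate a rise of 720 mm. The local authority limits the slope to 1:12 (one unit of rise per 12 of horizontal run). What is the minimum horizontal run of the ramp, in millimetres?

8640 mm

At 1:12 the run is 12 × 720 = 8640 mm.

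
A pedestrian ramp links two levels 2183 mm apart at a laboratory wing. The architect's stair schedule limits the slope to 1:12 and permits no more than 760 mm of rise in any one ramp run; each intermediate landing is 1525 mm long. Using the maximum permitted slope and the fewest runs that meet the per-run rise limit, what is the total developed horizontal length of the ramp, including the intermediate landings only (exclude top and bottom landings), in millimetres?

29246 mm

At most 760 each: 2183/760 = 2.87, giving 3 ramp runs. That means 2 intermediate landings.
Ramp run (horizontal) at 1:12: 2183 × 12 = 26196 mm.
Intermediate landings: 2 × 1525 = 3050 mm.
Total developed length = 26196 + 3050 = 29246 mm.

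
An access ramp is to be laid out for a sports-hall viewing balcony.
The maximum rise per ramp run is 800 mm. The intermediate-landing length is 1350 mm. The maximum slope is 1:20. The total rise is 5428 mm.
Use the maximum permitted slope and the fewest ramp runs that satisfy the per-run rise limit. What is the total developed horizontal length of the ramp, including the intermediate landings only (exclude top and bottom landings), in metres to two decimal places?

5428 / 800 = 6.79, so 7 ramp runs are needed. That means 6 intermediate landings.
Ramp run (horizontal) at 1:20: 5428 × 20 = 108560 mm.
Intermediate landings: 6 × 1350 = 8100 mm.
Developed length = 108560 + 8100 = 116660 mm.
= 116.66 m.

116.66 m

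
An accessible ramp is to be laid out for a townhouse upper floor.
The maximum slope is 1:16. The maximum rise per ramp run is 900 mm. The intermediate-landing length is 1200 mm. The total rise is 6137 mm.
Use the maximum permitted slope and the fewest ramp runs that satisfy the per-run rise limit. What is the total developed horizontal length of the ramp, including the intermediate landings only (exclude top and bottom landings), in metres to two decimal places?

105.39 m

6137 / 900 = 6.82, so 7 ramp runs are needed. That means 6 intermediate landings.
Ramp run (horizontal) at 1:16: 6137 × 16 = 98192 mm.
Intermediate landings: 6 × 1200 = 7200 mm.
Developed length = 98192 + 7200 = 105392 mm.
= 105.39 m.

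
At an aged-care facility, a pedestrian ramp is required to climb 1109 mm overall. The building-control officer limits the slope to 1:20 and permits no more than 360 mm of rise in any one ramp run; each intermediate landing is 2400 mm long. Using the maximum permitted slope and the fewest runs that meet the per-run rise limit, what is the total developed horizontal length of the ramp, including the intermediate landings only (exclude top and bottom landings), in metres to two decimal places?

29.38 m

1109 / 360 = 3.08, so 4 ramp runs are needed. That means 3 intermediate landings.
Ramp run (horizontal) at 1:20: 1109 × 20 = 22180 mm.
Intermediate landings: 3 × 2400 = 7200 mm.
Developed length = 22180 + 7200 = 29380 mm.
= 29.38 m.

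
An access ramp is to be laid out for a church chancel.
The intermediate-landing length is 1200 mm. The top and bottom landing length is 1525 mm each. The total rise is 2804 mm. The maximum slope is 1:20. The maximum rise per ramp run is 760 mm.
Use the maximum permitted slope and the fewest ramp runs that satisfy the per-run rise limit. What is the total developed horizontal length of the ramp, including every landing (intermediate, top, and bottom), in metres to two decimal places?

2804 / 760 = 3.689 → round up to 4 ramp runs. That means 3 intermediate landings.
Ramp run (horizontal) at 1:20: 2804 × 20 = 56080 mm.
3 intermediate landings contribute 3 × 1200 = 3600 mm.
Top and bottom landings: 2 × 1525 = 3050 mm.
Total = 56080 + 3600 + 3050 = 62730 mm.
= 62.73 m.

62.73 m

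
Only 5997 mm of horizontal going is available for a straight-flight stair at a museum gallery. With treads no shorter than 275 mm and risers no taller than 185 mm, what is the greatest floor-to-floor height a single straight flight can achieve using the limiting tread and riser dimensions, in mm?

4070 mm

Treads that fit: ⌊5997 / 275⌋ = 21.
Risers = treads + 1 = 22.
Maximum height = 22 × 185 = 4070 mm.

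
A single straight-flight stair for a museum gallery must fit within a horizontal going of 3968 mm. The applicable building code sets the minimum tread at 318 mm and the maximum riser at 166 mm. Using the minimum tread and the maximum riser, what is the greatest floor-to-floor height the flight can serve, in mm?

2158 mm

3968 / 318 = 12.48, so 12 treads fit.
Risers = treads + 1 = 13.
Maximum height = 13 × 166 = 2158 mm.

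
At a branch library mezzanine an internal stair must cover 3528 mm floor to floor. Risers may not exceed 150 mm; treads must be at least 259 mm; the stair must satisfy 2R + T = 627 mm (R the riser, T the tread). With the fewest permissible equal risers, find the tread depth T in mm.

3528 / 150 = 23.520 → round up to 24 risers.
Riser R = 3528 / 24 = 147 mm, within the 150 mm limit.
Tread T = 627 − 2 × 147 = 333 mm (≥ 259 mm).

333 mm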